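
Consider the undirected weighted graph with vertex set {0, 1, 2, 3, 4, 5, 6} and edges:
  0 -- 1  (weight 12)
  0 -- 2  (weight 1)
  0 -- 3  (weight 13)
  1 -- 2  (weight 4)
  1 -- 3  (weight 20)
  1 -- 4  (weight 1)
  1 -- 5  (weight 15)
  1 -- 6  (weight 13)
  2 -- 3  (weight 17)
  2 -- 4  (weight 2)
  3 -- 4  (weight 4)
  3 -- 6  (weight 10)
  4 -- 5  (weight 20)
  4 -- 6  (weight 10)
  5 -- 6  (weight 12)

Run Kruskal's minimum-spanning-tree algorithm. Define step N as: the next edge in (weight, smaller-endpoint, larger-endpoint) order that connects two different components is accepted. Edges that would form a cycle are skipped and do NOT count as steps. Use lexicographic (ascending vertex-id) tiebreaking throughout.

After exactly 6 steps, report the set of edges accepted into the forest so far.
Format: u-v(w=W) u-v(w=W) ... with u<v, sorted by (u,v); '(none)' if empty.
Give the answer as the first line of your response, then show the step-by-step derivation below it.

0-2(w=1) 1-4(w=1) 2-4(w=2) 3-4(w=4) 3-6(w=10) 5-6(w=12)

step 1: add edge 0-2 (w=1); MST = {0-2(w=1)}
step 2: add edge 1-4 (w=1); MST = {0-2(w=1) 1-4(w=1)}
step 3: add edge 2-4 (w=2); MST = {0-2(w=1) 1-4(w=1) 2-4(w=2)}
step 4: add edge 3-4 (w=4); MST = {0-2(w=1) 1-4(w=1) 2-4(w=2) 3-4(w=4)}
step 5: add edge 3-6 (w=10); MST = {0-2(w=1) 1-4(w=1) 2-4(w=2) 3-4(w=4) 3-6(w=10)}
step 6: add edge 5-6 (w=12); MST = {0-2(w=1) 1-4(w=1) 2-4(w=2) 3-4(w=4) 3-6(w=10) 5-6(w=12)}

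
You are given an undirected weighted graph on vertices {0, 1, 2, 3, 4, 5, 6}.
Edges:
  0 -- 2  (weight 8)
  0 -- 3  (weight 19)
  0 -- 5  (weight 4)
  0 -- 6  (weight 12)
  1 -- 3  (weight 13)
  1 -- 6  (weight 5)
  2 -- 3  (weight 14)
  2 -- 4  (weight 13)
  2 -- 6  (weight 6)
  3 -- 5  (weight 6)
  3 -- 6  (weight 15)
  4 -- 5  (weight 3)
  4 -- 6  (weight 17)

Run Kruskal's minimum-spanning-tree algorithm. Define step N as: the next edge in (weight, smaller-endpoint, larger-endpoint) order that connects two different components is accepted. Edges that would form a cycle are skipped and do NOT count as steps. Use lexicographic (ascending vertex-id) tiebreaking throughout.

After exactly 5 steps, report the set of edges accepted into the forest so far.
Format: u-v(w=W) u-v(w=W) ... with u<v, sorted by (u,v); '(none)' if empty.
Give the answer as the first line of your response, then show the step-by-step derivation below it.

0-5(w=4) 1-6(w=5) 2-6(w=6) 3-5(w=6) 4-5(w=3)

step 1: add edge 4-5 (w=3); MST = {4-5(w=3)}
step 2: add edge 0-5 (w=4); MST = {0-5(w=4) 4-5(w=3)}
step 3: add edge 1-6 (w=5); MST = {0-5(w=4) 1-6(w=5) 4-5(w=3)}
step 4: add edge 2-6 (w=6); MST = {0-5(w=4) 1-6(w=5) 2-6(w=6) 4-5(w=3)}
step 5: add edge 3-5 (w=6); MST = {0-5(w=4) 1-6(w=5) 2-6(w=6) 3-5(w=6) 4-5(w=3)}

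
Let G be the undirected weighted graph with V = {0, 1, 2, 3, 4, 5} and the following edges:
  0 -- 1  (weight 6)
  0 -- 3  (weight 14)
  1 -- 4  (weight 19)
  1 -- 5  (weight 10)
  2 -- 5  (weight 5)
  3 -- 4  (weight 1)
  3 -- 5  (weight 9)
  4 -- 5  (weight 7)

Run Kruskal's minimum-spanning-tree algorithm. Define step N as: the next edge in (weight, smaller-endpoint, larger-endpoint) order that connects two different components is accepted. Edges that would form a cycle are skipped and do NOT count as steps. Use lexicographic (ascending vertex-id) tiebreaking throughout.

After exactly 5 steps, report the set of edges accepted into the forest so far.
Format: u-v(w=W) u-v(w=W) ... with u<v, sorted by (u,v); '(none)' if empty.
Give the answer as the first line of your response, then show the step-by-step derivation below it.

0-1(w=6) 1-5(w=10) 2-5(w=5) 3-4(w=1) 4-5(w=7)

step 1: add edge 3-4 (w=1); MST = {3-4(w=1)}
step 2: add edge 2-5 (w=5); MST = {2-5(w=5) 3-4(w=1)}
step 3: add edge 0-1 (w=6); MST = {0-1(w=6) 2-5(w=5) 3-4(w=1)}
step 4: add edge 4-5 (w=7); MST = {0-1(w=6) 2-5(w=5) 3-4(w=1) 4-5(w=7)}
step 5: add edge 1-5 (w=10); MST = {0-1(w=6) 1-5(w=10) 2-5(w=5) 3-4(w=1) 4-5(w=7)}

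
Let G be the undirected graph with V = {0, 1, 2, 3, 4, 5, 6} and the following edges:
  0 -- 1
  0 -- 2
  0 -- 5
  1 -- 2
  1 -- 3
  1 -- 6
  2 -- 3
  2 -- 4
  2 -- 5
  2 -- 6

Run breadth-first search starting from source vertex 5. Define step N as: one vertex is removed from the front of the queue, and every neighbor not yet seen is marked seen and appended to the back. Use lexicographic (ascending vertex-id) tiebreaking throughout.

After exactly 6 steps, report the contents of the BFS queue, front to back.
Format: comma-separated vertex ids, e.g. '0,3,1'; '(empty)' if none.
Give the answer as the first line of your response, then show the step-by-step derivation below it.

6

step 1: dequeue 5; queue=[0,2]; order=5
step 2: dequeue 0; queue=[2,1]; order=5,0
step 3: dequeue 2; queue=[1,3,4,6]; order=5,0,2
step 4: dequeue 1; queue=[3,4,6]; order=5,0,2,1
step 5: dequeue 3; queue=[4,6]; order=5,0,2,1,3
step 6: dequeue 4; queue=[6]; order=5,0,2,1,3,4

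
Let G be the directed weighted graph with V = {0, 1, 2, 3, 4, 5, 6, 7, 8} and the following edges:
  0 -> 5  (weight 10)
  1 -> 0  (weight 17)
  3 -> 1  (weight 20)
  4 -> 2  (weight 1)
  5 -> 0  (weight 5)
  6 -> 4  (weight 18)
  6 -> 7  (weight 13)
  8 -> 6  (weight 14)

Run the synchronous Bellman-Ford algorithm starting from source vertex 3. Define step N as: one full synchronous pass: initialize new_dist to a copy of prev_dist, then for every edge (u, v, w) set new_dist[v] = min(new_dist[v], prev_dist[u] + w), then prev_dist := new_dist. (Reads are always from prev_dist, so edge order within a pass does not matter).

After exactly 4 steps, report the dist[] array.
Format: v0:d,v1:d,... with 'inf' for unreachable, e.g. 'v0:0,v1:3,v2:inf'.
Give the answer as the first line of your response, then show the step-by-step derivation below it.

v0:37,v1:20,v2:inf,v3:0,v4:inf,v5:47,v6:inf,v7:inf,v8:inf

step 1: dist = v0:inf,v1:20,v2:inf,v3:0,v4:inf,v5:inf,v6:inf,v7:inf,v8:inf
step 2: dist = v0:37,v1:20,v2:inf,v3:0,v4:inf,v5:inf,v6:inf,v7:inf,v8:inf
step 3: dist = v0:37,v1:20,v2:inf,v3:0,v4:inf,v5:47,v6:inf,v7:inf,v8:inf
step 4: dist = v0:37,v1:20,v2:inf,v3:0,v4:inf,v5:47,v6:inf,v7:inf,v8:inf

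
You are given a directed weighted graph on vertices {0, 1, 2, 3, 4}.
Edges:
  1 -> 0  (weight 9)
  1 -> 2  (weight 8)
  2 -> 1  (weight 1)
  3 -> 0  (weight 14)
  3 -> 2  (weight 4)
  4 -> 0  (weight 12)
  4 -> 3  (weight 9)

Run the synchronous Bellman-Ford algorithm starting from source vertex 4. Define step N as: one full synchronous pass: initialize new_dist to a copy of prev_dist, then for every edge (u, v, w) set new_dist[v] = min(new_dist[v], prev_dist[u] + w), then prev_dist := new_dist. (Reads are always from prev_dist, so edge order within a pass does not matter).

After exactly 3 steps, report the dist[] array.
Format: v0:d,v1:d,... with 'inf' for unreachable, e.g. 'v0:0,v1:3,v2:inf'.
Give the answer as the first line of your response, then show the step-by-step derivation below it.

v0:12,v1:14,v2:13,v3:9,v4:0

step 1: dist = v0:12,v1:inf,v2:inf,v3:9,v4:0
step 2: dist = v0:12,v1:inf,v2:13,v3:9,v4:0
step 3: dist = v0:12,v1:14,v2:13,v3:9,v4:0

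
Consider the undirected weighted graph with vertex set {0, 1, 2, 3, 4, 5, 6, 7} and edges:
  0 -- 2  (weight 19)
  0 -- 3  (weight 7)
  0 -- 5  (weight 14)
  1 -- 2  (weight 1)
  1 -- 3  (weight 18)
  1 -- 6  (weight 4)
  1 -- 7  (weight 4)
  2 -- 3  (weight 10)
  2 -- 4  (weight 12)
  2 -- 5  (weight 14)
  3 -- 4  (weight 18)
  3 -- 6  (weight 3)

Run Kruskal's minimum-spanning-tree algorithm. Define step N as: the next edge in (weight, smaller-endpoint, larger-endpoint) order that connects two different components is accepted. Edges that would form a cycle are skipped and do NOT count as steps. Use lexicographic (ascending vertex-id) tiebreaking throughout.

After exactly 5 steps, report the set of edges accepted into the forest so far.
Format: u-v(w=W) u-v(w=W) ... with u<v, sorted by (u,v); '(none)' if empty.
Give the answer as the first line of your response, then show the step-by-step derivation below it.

0-3(w=7) 1-2(w=1) 1-6(w=4) 1-7(w=4) 3-6(w=3)

step 1: add edge 1-2 (w=1); MST = {1-2(w=1)}
step 2: add edge 3-6 (w=3); MST = {1-2(w=1) 3-6(w=3)}
step 3: add edge 1-6 (w=4); MST = {1-2(w=1) 1-6(w=4) 3-6(w=3)}
step 4: add edge 1-7 (w=4); MST = {1-2(w=1) 1-6(w=4) 1-7(w=4) 3-6(w=3)}
step 5: add edge 0-3 (w=7); MST = {0-3(w=7) 1-2(w=1) 1-6(w=4) 1-7(w=4) 3-6(w=3)}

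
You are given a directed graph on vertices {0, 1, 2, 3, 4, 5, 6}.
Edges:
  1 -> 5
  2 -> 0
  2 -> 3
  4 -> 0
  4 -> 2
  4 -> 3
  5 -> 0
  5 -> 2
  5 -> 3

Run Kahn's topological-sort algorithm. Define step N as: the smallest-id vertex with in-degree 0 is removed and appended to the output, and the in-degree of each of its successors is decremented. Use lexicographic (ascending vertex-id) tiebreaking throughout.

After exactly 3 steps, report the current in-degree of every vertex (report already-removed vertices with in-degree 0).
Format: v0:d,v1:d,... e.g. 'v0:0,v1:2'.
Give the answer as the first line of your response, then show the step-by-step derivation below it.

v0:1,v1:0,v2:0,v3:1,v4:0,v5:0,v6:0

step 1: output 1; order=[1]; indeg=(3,0,2,3,0,0,0)
step 2: output 4; order=[1,4]; indeg=(2,0,1,2,0,0,0)
step 3: output 5; order=[1,4,5]; indeg=(1,0,0,1,0,0,0)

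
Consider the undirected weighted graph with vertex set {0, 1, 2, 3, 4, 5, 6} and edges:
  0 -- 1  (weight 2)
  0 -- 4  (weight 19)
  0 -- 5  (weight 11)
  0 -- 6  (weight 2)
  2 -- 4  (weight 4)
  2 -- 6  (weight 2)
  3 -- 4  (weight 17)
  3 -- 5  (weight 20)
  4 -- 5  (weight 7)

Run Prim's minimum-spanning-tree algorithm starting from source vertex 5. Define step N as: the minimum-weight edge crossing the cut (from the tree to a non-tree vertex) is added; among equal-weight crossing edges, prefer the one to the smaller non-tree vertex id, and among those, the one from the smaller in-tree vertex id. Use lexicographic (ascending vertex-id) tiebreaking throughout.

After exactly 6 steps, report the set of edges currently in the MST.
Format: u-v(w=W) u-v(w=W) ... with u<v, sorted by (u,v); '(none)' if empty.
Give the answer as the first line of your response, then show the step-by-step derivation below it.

0-1(w=2) 0-6(w=2) 2-4(w=4) 2-6(w=2) 3-4(w=17) 4-5(w=7)

step 1: add edge 4-5 (w=7); MST = {4-5(w=7)}
step 2: add edge 2-4 (w=4); MST = {2-4(w=4) 4-5(w=7)}
step 3: add edge 2-6 (w=2); MST = {2-4(w=4) 2-6(w=2) 4-5(w=7)}
step 4: add edge 0-6 (w=2); MST = {0-6(w=2) 2-4(w=4) 2-6(w=2) 4-5(w=7)}
step 5: add edge 0-1 (w=2); MST = {0-1(w=2) 0-6(w=2) 2-4(w=4) 2-6(w=2) 4-5(w=7)}
step 6: add edge 3-4 (w=17); MST = {0-1(w=2) 0-6(w=2) 2-4(w=4) 2-6(w=2) 3-4(w=17) 4-5(w=7)}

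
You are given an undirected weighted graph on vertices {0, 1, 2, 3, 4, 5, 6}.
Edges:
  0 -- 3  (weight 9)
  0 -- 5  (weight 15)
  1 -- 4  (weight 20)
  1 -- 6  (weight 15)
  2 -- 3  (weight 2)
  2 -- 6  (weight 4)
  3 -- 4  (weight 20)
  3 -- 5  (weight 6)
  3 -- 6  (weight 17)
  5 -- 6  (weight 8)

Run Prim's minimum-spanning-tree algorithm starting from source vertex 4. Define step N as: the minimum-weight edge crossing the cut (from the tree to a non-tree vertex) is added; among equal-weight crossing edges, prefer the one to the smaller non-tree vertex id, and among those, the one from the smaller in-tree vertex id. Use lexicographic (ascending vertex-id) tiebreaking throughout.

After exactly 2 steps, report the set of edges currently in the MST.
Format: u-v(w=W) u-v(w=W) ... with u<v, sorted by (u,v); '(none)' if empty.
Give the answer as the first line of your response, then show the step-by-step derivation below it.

1-4(w=20) 1-6(w=15)

step 1: add edge 1-4 (w=20); MST = {1-4(w=20)}
step 2: add edge 1-6 (w=15); MST = {1-4(w=20) 1-6(w=15)}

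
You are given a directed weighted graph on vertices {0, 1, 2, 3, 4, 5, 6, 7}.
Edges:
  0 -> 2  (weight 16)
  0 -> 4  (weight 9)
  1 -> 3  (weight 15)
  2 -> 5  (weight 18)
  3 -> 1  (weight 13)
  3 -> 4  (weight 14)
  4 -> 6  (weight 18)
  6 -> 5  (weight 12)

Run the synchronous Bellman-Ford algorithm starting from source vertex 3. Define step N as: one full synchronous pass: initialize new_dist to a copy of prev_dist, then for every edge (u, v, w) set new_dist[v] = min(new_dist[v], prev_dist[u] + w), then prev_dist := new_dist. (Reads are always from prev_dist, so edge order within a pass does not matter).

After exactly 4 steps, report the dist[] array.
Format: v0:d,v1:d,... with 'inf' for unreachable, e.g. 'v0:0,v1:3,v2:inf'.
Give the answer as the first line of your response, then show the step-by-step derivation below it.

v0:inf,v1:13,v2:inf,v3:0,v4:14,v5:44,v6:32,v7:inf

step 1: dist = v0:inf,v1:13,v2:inf,v3:0,v4:14,v5:inf,v6:inf,v7:inf
step 2: dist = v0:inf,v1:13,v2:inf,v3:0,v4:14,v5:inf,v6:32,v7:inf
step 3: dist = v0:inf,v1:13,v2:inf,v3:0,v4:14,v5:44,v6:32,v7:inf
step 4: dist = v0:inf,v1:13,v2:inf,v3:0,v4:14,v5:44,v6:32,v7:inf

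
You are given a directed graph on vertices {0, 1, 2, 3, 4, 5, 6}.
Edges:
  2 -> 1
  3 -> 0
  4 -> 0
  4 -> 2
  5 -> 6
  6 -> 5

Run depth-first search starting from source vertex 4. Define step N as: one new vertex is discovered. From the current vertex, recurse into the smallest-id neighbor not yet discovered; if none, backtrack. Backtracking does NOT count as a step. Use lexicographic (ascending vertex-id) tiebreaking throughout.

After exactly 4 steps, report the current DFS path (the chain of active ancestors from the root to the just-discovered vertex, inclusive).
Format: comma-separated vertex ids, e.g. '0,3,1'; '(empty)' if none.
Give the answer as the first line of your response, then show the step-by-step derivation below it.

4,2,1

step 1: discover 4; path=4; order=4
step 2: discover 0; path=4>0; order=4,0
step 3: discover 2; path=4>2; order=4,0,2
step 4: discover 1; path=4>2>1; order=4,0,2,1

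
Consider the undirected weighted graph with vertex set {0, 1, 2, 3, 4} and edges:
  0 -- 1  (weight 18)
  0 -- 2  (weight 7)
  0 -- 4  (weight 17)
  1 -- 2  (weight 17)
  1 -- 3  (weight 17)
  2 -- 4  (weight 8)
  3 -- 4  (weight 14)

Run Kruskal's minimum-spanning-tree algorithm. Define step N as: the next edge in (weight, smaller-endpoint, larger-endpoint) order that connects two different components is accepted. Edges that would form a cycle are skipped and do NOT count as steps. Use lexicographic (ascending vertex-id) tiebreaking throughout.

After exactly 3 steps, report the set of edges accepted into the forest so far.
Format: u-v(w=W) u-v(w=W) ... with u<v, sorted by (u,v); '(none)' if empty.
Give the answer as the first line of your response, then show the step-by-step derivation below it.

0-2(w=7) 2-4(w=8) 3-4(w=14)

step 1: add edge 0-2 (w=7); MST = {0-2(w=7)}
step 2: add edge 2-4 (w=8); MST = {0-2(w=7) 2-4(w=8)}
step 3: add edge 3-4 (w=14); MST = {0-2(w=7) 2-4(w=8) 3-4(w=14)}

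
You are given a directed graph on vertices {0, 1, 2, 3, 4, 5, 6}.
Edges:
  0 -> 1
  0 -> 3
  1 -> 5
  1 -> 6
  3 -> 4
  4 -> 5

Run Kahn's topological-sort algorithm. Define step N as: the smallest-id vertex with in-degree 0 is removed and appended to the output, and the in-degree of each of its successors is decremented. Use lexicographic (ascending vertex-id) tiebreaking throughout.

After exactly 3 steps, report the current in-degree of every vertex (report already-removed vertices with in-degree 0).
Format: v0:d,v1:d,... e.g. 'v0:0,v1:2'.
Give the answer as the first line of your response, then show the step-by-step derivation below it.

v0:0,v1:0,v2:0,v3:0,v4:1,v5:1,v6:0

step 1: output 0; order=[0]; indeg=(0,0,0,0,1,2,1)
step 2: output 1; order=[0,1]; indeg=(0,0,0,0,1,1,0)
step 3: output 2; order=[0,1,2]; indeg=(0,0,0,0,1,1,0)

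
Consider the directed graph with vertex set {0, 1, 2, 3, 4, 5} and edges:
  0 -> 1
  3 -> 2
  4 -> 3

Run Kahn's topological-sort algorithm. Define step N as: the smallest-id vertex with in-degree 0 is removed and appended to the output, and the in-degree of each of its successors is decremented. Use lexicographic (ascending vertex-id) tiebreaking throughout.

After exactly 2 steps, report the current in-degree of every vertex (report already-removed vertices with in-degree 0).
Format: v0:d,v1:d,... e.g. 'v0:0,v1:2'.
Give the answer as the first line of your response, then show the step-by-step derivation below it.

v0:0,v1:0,v2:1,v3:1,v4:0,v5:0

step 1: output 0; order=[0]; indeg=(0,0,1,1,0,0)
step 2: output 1; order=[0,1]; indeg=(0,0,1,1,0,0)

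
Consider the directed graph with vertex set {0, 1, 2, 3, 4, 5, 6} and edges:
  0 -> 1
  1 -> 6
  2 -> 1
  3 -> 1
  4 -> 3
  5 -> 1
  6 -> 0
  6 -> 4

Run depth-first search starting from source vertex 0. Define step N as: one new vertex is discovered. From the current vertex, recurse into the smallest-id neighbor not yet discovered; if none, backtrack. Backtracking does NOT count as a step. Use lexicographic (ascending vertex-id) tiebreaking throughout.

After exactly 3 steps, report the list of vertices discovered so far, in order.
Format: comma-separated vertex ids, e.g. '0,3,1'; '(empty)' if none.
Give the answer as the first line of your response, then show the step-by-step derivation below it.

0,1,6

step 1: discover 0; path=0; order=0
step 2: discover 1; path=0>1; order=0,1
step 3: discover 6; path=0>1>6; order=0,1,6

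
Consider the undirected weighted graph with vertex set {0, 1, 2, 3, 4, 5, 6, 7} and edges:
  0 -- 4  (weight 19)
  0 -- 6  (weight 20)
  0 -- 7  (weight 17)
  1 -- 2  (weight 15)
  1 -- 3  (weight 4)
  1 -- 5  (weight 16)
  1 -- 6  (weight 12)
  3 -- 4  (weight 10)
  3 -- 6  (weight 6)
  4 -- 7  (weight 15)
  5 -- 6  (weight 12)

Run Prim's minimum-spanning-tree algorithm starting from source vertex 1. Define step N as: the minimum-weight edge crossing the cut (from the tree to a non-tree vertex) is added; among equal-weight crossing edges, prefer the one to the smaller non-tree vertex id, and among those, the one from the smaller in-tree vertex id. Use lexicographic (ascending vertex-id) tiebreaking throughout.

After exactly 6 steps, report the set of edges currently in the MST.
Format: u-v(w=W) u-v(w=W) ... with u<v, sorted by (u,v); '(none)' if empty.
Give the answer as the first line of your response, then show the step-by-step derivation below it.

1-2(w=15) 1-3(w=4) 3-4(w=10) 3-6(w=6) 4-7(w=15) 5-6(w=12)

step 1: add edge 1-3 (w=4); MST = {1-3(w=4)}
step 2: add edge 3-6 (w=6); MST = {1-3(w=4) 3-6(w=6)}
step 3: add edge 3-4 (w=10); MST = {1-3(w=4) 3-4(w=10) 3-6(w=6)}
step 4: add edge 5-6 (w=12); MST = {1-3(w=4) 3-4(w=10) 3-6(w=6) 5-6(w=12)}
step 5: add edge 1-2 (w=15); MST = {1-2(w=15) 1-3(w=4) 3-4(w=10) 3-6(w=6) 5-6(w=12)}
step 6: add edge 4-7 (w=15); MST = {1-2(w=15) 1-3(w=4) 3-4(w=10) 3-6(w=6) 4-7(w=15) 5-6(w=12)}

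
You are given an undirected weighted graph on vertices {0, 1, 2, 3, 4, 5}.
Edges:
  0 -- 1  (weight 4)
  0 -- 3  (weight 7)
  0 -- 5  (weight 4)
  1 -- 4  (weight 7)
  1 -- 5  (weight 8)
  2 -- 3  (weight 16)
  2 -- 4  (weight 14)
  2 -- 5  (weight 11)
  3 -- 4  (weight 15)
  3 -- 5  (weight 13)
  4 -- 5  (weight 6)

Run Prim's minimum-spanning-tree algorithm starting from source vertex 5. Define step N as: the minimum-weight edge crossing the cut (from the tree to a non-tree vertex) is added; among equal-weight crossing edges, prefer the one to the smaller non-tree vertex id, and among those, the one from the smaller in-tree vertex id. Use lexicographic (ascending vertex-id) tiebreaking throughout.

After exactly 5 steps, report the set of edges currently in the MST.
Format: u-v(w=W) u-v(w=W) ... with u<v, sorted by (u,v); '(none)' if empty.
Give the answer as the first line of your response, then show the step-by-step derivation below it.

0-1(w=4) 0-3(w=7) 0-5(w=4) 2-5(w=11) 4-5(w=6)

step 1: add edge 0-5 (w=4); MST = {0-5(w=4)}
step 2: add edge 0-1 (w=4); MST = {0-1(w=4) 0-5(w=4)}
step 3: add edge 4-5 (w=6); MST = {0-1(w=4) 0-5(w=4) 4-5(w=6)}
step 4: add edge 0-3 (w=7); MST = {0-1(w=4) 0-3(w=7) 0-5(w=4) 4-5(w=6)}
step 5: add edge 2-5 (w=11); MST = {0-1(w=4) 0-3(w=7) 0-5(w=4) 2-5(w=11) 4-5(w=6)}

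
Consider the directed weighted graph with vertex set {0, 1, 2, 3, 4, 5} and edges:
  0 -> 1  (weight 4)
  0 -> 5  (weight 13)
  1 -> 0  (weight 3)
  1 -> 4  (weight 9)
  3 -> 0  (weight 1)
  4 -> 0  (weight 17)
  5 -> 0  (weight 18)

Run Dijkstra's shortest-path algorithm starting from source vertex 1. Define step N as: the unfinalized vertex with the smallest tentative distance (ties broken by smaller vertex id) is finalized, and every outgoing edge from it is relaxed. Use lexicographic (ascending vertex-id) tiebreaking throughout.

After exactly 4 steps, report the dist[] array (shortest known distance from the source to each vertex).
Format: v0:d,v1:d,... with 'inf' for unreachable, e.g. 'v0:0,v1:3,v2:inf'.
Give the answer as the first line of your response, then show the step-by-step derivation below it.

v0:3,v1:0,v2:inf,v3:inf,v4:9,v5:16

step 1: dist = v0:3,v1:0,v2:inf,v3:inf,v4:9,v5:inf
step 2: dist = v0:3,v1:0,v2:inf,v3:inf,v4:9,v5:16
step 3: dist = v0:3,v1:0,v2:inf,v3:inf,v4:9,v5:16
step 4: dist = v0:3,v1:0,v2:inf,v3:inf,v4:9,v5:16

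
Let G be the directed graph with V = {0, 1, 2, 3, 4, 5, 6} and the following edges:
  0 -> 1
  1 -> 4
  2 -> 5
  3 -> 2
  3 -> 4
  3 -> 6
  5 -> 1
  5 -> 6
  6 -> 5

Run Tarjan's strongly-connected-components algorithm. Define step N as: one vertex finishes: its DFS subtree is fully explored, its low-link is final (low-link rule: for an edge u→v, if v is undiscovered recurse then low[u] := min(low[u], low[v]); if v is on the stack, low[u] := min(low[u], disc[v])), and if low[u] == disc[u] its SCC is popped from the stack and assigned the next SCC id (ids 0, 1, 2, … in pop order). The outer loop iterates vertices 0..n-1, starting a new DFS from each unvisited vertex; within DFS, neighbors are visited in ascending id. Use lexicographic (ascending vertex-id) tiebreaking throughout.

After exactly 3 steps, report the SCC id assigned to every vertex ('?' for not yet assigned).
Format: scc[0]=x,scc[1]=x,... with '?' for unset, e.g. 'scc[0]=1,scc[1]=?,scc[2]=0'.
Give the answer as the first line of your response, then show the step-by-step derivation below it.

scc[0]=2,scc[1]=1,scc[2]=?,scc[3]=?,scc[4]=0,scc[5]=?,scc[6]=?

step 1: low=(low[0]=0,low[1]=1,low[2]=?,low[3]=?,low[4]=2,low[5]=?,low[6]=?); scc=(scc[0]=?,scc[1]=?,scc[2]=?,scc[3]=?,scc[4]=0,scc[5]=?,scc[6]=?)
step 2: low=(low[0]=0,low[1]=1,low[2]=?,low[3]=?,low[4]=2,low[5]=?,low[6]=?); scc=(scc[0]=?,scc[1]=1,scc[2]=?,scc[3]=?,scc[4]=0,scc[5]=?,scc[6]=?)
step 3: low=(low[0]=0,low[1]=1,low[2]=?,low[3]=?,low[4]=2,low[5]=?,low[6]=?); scc=(scc[0]=2,scc[1]=1,scc[2]=?,scc[3]=?,scc[4]=0,scc[5]=?,scc[6]=?)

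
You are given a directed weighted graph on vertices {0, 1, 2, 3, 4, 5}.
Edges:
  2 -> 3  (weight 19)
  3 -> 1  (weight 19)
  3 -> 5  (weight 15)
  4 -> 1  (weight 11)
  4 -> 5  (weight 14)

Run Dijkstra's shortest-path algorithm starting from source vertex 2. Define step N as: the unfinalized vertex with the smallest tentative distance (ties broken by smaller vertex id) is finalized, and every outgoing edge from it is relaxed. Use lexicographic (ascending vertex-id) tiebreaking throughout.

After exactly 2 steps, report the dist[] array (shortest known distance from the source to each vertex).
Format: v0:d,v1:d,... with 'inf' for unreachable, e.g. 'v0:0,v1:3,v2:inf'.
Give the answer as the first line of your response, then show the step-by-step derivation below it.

v0:inf,v1:38,v2:0,v3:19,v4:inf,v5:34

step 1: dist = v0:inf,v1:inf,v2:0,v3:19,v4:inf,v5:inf
step 2: dist = v0:inf,v1:38,v2:0,v3:19,v4:inf,v5:34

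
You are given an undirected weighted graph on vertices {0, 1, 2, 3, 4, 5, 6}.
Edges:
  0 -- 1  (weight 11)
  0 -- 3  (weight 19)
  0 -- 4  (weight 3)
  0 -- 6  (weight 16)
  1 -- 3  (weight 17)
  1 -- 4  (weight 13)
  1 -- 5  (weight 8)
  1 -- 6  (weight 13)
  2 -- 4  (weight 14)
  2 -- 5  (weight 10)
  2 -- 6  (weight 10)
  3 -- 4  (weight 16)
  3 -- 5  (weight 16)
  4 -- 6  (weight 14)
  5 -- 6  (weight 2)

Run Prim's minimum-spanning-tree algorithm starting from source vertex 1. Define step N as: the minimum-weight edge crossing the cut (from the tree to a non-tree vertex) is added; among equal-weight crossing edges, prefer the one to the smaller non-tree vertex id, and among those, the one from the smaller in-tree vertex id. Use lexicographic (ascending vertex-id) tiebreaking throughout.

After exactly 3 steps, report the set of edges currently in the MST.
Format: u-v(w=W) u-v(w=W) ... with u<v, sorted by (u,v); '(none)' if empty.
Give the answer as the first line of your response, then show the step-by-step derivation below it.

1-5(w=8) 2-5(w=10) 5-6(w=2)

step 1: add edge 1-5 (w=8); MST = {1-5(w=8)}
step 2: add edge 5-6 (w=2); MST = {1-5(w=8) 5-6(w=2)}
step 3: add edge 2-5 (w=10); MST = {1-5(w=8) 2-5(w=10) 5-6(w=2)}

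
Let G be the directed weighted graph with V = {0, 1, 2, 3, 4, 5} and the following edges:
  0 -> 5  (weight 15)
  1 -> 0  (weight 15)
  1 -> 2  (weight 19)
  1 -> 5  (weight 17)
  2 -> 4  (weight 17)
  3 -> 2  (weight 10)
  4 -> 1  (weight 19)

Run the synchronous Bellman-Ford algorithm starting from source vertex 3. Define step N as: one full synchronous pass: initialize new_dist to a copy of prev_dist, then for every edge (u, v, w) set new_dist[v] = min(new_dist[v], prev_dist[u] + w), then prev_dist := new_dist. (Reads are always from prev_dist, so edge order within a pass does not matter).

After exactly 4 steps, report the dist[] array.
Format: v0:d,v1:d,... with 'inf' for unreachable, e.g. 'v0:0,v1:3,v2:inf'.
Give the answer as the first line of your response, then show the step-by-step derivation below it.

v0:61,v1:46,v2:10,v3:0,v4:27,v5:63

step 1: dist = v0:inf,v1:inf,v2:10,v3:0,v4:inf,v5:inf
step 2: dist = v0:inf,v1:inf,v2:10,v3:0,v4:27,v5:inf
step 3: dist = v0:inf,v1:46,v2:10,v3:0,v4:27,v5:inf
step 4: dist = v0:61,v1:46,v2:10,v3:0,v4:27,v5:63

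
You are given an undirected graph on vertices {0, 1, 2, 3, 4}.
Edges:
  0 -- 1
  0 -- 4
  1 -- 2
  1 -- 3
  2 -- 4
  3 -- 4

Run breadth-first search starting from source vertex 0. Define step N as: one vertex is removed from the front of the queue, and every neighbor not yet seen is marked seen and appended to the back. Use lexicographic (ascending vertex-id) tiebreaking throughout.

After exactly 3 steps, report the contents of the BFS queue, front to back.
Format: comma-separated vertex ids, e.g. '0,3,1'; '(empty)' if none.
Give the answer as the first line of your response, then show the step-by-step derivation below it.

2,3

step 1: dequeue 0; queue=[1,4]; order=0
step 2: dequeue 1; queue=[4,2,3]; order=0,1
step 3: dequeue 4; queue=[2,3]; order=0,1,4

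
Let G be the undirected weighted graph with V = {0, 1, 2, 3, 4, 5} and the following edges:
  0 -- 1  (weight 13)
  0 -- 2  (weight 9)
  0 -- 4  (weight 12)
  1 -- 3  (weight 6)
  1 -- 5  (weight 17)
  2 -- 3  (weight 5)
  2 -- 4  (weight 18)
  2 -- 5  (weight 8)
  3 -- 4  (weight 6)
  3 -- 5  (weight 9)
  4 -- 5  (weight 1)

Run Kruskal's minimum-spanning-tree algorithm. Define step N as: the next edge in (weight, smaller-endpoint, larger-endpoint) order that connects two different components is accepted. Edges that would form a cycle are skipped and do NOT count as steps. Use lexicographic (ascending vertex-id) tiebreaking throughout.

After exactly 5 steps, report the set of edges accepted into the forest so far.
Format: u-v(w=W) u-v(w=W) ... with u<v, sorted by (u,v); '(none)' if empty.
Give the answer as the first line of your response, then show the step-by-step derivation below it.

0-2(w=9) 1-3(w=6) 2-3(w=5) 3-4(w=6) 4-5(w=1)

step 1: add edge 4-5 (w=1); MST = {4-5(w=1)}
step 2: add edge 2-3 (w=5); MST = {2-3(w=5) 4-5(w=1)}
step 3: add edge 1-3 (w=6); MST = {1-3(w=6) 2-3(w=5) 4-5(w=1)}
step 4: add edge 3-4 (w=6); MST = {1-3(w=6) 2-3(w=5) 3-4(w=6) 4-5(w=1)}
step 5: add edge 0-2 (w=9); MST = {0-2(w=9) 1-3(w=6) 2-3(w=5) 3-4(w=6) 4-5(w=1)}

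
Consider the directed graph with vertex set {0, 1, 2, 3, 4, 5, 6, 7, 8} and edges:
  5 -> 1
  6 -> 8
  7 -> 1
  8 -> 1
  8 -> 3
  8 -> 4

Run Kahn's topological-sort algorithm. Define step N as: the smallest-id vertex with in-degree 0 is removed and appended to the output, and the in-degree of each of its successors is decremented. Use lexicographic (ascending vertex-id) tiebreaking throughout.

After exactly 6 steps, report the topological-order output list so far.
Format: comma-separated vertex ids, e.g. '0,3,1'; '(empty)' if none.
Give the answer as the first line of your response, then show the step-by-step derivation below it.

0,2,5,6,7,8

step 1: output 0; order=[0]; indeg=(0,3,0,1,1,0,0,0,1)
step 2: output 2; order=[0,2]; indeg=(0,3,0,1,1,0,0,0,1)
step 3: output 5; order=[0,2,5]; indeg=(0,2,0,1,1,0,0,0,1)
step 4: output 6; order=[0,2,5,6]; indeg=(0,2,0,1,1,0,0,0,0)
step 5: output 7; order=[0,2,5,6,7]; indeg=(0,1,0,1,1,0,0,0,0)
step 6: output 8; order=[0,2,5,6,7,8]; indeg=(0,0,0,0,0,0,0,0,0)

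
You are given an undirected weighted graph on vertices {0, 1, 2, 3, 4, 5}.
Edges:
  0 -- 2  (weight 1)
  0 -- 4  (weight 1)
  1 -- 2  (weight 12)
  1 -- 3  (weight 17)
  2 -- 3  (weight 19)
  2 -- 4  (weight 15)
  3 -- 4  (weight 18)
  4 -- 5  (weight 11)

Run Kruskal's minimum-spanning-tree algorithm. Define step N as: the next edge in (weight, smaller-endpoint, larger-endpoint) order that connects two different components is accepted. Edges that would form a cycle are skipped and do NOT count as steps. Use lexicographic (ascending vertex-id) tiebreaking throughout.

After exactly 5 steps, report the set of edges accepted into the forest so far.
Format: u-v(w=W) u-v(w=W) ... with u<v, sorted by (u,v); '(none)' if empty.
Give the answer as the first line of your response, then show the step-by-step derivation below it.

0-2(w=1) 0-4(w=1) 1-2(w=12) 1-3(w=17) 4-5(w=11)

step 1: add edge 0-2 (w=1); MST = {0-2(w=1)}
step 2: add edge 0-4 (w=1); MST = {0-2(w=1) 0-4(w=1)}
step 3: add edge 4-5 (w=11); MST = {0-2(w=1) 0-4(w=1) 4-5(w=11)}
step 4: add edge 1-2 (w=12); MST = {0-2(w=1) 0-4(w=1) 1-2(w=12) 4-5(w=11)}
step 5: add edge 1-3 (w=17); MST = {0-2(w=1) 0-4(w=1) 1-2(w=12) 1-3(w=17) 4-5(w=11)}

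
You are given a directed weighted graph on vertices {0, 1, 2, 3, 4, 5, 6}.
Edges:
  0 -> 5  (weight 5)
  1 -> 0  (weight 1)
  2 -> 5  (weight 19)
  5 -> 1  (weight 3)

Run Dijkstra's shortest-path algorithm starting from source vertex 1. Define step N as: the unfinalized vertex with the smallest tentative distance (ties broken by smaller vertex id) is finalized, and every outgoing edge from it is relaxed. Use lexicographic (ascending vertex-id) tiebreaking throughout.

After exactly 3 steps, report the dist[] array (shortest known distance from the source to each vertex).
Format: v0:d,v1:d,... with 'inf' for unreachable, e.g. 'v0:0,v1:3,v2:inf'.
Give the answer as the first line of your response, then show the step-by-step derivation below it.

v0:1,v1:0,v2:inf,v3:inf,v4:inf,v5:6,v6:inf

step 1: dist = v0:1,v1:0,v2:inf,v3:inf,v4:inf,v5:inf,v6:inf
step 2: dist = v0:1,v1:0,v2:inf,v3:inf,v4:inf,v5:6,v6:inf
step 3: dist = v0:1,v1:0,v2:inf,v3:inf,v4:inf,v5:6,v6:inf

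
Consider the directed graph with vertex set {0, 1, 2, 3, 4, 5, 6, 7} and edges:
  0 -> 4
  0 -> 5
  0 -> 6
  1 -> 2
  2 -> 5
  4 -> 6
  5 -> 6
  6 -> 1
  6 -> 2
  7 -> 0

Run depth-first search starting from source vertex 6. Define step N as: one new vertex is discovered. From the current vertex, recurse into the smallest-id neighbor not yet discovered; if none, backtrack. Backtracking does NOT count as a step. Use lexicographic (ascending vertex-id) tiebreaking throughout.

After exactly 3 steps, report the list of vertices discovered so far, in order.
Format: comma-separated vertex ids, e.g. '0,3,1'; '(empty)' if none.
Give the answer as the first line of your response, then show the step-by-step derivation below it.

6,1,2

step 1: discover 6; path=6; order=6
step 2: discover 1; path=6>1; order=6,1
step 3: discover 2; path=6>1>2; order=6,1,2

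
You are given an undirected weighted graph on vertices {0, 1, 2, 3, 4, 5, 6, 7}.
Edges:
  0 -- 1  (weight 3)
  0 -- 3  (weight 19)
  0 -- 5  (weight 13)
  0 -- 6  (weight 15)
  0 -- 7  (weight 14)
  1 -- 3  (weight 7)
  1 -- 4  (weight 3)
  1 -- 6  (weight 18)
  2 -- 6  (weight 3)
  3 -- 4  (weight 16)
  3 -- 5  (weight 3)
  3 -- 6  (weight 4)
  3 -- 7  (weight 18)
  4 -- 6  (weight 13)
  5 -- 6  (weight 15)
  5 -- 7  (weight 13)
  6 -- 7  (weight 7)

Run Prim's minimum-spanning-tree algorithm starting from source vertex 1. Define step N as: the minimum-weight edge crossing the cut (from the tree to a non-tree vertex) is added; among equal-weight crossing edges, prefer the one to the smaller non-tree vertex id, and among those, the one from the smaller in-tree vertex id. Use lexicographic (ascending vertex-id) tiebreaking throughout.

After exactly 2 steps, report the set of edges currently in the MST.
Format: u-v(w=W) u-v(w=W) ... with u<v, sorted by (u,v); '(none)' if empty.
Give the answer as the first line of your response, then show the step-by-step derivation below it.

0-1(w=3) 1-4(w=3)

step 1: add edge 0-1 (w=3); MST = {0-1(w=3)}
step 2: add edge 1-4 (w=3); MST = {0-1(w=3) 1-4(w=3)}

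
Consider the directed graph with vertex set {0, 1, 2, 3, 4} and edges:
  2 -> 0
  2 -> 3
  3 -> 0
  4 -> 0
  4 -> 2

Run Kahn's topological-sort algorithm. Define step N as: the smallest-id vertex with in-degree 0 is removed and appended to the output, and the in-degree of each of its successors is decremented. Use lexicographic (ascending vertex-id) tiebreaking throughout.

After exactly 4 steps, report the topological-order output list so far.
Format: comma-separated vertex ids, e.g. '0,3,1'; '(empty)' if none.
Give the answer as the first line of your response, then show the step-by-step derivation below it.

1,4,2,3

step 1: output 1; order=[1]; indeg=(3,0,1,1,0)
step 2: output 4; order=[1,4]; indeg=(2,0,0,1,0)
step 3: output 2; order=[1,4,2]; indeg=(1,0,0,0,0)
step 4: output 3; order=[1,4,2,3]; indeg=(0,0,0,0,0)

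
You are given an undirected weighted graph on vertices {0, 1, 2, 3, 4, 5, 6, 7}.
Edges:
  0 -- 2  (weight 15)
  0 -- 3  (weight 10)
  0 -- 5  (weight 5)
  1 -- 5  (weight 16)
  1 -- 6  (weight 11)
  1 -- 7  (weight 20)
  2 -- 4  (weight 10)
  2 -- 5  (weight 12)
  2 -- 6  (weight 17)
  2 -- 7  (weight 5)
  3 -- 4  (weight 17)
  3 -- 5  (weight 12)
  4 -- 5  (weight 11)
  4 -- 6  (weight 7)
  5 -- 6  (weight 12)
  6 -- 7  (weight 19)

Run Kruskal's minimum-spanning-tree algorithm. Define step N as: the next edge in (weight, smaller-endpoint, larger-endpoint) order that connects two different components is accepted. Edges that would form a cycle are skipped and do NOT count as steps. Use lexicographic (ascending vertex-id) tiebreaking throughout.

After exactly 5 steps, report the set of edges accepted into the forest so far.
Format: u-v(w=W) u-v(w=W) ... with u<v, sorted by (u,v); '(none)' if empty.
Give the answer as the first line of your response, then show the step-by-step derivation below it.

0-3(w=10) 0-5(w=5) 2-4(w=10) 2-7(w=5) 4-6(w=7)

step 1: add edge 0-5 (w=5); MST = {0-5(w=5)}
step 2: add edge 2-7 (w=5); MST = {0-5(w=5) 2-7(w=5)}
step 3: add edge 4-6 (w=7); MST = {0-5(w=5) 2-7(w=5) 4-6(w=7)}
step 4: add edge 0-3 (w=10); MST = {0-3(w=10) 0-5(w=5) 2-7(w=5) 4-6(w=7)}
step 5: add edge 2-4 (w=10); MST = {0-3(w=10) 0-5(w=5) 2-4(w=10) 2-7(w=5) 4-6(w=7)}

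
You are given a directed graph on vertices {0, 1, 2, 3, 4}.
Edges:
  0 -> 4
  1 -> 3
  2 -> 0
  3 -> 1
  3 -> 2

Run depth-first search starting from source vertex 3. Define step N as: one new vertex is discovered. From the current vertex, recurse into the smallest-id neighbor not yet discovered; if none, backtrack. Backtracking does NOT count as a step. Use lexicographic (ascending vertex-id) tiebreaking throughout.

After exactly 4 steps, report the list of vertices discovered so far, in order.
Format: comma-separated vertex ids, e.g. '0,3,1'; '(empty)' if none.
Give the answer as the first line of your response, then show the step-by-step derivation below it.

3,1,2,0

step 1: discover 3; path=3; order=3
step 2: discover 1; path=3>1; order=3,1
step 3: discover 2; path=3>2; order=3,1,2
step 4: discover 0; path=3>2>0; order=3,1,2,0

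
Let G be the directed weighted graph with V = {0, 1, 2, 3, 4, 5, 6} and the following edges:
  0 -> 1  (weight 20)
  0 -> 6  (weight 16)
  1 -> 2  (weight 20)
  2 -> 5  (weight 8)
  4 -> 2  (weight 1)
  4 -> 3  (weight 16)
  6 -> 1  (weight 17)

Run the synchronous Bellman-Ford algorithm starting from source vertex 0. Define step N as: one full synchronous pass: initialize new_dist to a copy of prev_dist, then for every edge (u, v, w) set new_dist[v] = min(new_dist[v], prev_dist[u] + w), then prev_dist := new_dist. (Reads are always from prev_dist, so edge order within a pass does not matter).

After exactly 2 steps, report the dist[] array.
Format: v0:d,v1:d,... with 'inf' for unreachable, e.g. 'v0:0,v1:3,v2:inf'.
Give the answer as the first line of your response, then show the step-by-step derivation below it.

v0:0,v1:20,v2:40,v3:inf,v4:inf,v5:inf,v6:16

step 1: dist = v0:0,v1:20,v2:inf,v3:inf,v4:inf,v5:inf,v6:16
step 2: dist = v0:0,v1:20,v2:40,v3:inf,v4:inf,v5:inf,v6:16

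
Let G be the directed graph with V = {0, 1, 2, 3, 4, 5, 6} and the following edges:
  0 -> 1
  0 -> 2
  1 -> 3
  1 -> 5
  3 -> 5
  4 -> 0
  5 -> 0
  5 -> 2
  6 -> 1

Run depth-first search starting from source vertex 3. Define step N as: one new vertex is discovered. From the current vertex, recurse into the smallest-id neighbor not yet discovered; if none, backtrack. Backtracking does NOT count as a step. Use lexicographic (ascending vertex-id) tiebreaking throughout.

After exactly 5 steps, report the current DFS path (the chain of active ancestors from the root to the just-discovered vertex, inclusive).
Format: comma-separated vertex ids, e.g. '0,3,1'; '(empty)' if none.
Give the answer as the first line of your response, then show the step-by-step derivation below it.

3,5,0,2

step 1: discover 3; path=3; order=3
step 2: discover 5; path=3>5; order=3,5
step 3: discover 0; path=3>5>0; order=3,5,0
step 4: discover 1; path=3>5>0>1; order=3,5,0,1
step 5: discover 2; path=3>5>0>2; order=3,5,0,1,2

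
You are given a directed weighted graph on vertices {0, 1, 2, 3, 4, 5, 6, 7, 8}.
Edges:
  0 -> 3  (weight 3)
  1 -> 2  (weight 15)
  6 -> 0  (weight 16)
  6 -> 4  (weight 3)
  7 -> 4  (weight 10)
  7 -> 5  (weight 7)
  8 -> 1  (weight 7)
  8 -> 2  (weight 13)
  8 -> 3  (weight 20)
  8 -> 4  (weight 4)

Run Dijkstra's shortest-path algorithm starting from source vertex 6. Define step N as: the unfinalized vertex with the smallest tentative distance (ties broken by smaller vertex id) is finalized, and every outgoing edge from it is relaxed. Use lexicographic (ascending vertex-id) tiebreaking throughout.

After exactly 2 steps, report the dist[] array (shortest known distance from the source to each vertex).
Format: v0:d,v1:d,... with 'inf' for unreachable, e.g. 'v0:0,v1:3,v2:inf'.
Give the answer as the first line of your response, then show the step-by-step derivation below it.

v0:16,v1:inf,v2:inf,v3:inf,v4:3,v5:inf,v6:0,v7:inf,v8:inf

step 1: dist = v0:16,v1:inf,v2:inf,v3:inf,v4:3,v5:inf,v6:0,v7:inf,v8:inf
step 2: dist = v0:16,v1:inf,v2:inf,v3:inf,v4:3,v5:inf,v6:0,v7:inf,v8:inf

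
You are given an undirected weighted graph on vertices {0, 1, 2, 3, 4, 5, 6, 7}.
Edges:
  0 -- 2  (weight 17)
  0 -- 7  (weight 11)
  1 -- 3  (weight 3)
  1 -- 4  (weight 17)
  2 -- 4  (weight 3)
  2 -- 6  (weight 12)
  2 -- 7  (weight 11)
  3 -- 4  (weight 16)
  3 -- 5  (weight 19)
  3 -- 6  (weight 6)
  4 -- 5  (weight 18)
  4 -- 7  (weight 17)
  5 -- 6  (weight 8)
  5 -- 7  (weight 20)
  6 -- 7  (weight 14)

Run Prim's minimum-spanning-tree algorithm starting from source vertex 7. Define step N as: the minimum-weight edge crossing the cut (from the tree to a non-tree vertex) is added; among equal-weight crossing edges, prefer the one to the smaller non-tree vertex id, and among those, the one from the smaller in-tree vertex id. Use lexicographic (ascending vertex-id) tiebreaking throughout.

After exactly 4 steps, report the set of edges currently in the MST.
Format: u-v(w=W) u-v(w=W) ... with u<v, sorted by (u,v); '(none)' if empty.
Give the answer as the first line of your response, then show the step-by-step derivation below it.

0-7(w=11) 2-4(w=3) 2-6(w=12) 2-7(w=11)

step 1: add edge 0-7 (w=11); MST = {0-7(w=11)}
step 2: add edge 2-7 (w=11); MST = {0-7(w=11) 2-7(w=11)}
step 3: add edge 2-4 (w=3); MST = {0-7(w=11) 2-4(w=3) 2-7(w=11)}
step 4: add edge 2-6 (w=12); MST = {0-7(w=11) 2-4(w=3) 2-6(w=12) 2-7(w=11)}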